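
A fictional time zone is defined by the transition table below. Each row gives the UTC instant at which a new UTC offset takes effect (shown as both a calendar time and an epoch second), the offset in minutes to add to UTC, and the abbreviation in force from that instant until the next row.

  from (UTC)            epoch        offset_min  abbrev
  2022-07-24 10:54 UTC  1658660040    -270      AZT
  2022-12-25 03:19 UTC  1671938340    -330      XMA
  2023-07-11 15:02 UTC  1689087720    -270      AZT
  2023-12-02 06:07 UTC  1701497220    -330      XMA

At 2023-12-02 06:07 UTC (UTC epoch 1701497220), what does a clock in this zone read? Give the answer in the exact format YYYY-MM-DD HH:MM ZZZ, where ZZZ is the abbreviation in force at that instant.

Query: 2023-12-02 06:07 UTC
Rule 4/4 (XMA, -05:30): 2023-12-02 06:07 UTC ≤ query < +∞
6·60 + 7 - 330 = 37 min
37 = 0·1440 + 37; 37 = 0·60 + 37 → 00:37, same day
→ 2023-12-02 00:37 XMA

2023-12-02 00:37 XMA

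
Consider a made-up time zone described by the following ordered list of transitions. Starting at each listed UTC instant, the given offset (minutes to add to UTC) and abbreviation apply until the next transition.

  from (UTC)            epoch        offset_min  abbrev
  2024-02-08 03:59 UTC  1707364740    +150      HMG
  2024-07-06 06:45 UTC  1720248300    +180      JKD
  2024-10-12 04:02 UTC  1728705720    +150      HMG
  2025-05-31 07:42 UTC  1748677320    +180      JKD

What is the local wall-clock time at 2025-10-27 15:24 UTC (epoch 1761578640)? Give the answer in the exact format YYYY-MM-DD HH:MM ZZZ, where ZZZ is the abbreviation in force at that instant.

Query: 2025-10-27 15:24 UTC
Rule 4/4 (JKD, +03:00): 2025-05-31 07:42 UTC ≤ query < +∞
15·60 + 24 + 180 = 1104 min
1104 = 0·1440 + 1104; 1104 = 18·60 + 24 → 18:24, same day
→ 2025-10-27 18:24 JKD

2025-10-27 18:24 JKD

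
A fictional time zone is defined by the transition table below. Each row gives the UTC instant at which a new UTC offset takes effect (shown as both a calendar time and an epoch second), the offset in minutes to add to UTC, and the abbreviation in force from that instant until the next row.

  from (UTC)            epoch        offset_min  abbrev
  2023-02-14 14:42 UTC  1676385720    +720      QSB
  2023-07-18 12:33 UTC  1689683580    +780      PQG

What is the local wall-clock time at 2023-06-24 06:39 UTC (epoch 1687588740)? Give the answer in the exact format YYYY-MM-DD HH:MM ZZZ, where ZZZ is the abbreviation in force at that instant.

Query: 2023-06-24 06:39 UTC
Rule 1/2 (QSB, +12:00): 2023-02-14 14:42 UTC ≤ query < 2023-07-18 12:33 UTC
6·60 + 39 + 720 = 1119 min
1119 = 0·1440 + 1119; 1119 = 18·60 + 39 → 18:39, same day
→ 2023-06-24 18:39 QSB

2023-06-24 18:39 QSB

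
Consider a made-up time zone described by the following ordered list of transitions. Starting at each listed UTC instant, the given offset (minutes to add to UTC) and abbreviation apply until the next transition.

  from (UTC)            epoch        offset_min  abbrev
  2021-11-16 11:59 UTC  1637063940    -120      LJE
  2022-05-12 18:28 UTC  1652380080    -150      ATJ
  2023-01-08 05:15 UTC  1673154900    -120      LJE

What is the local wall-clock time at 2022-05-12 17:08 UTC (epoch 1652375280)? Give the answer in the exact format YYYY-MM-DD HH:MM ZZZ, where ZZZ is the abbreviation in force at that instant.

2022-05-12 15:08 LJE

Query: 2022-05-12 17:08 UTC
Rule 1/3 (LJE, -02:00): 2021-11-16 11:59 UTC ≤ query < 2022-05-12 18:28 UTC
17·60 + 8 - 120 = 908 min
908 = 0·1440 + 908; 908 = 15·60 + 8 → 15:08, same day
→ 2022-05-12 15:08 LJE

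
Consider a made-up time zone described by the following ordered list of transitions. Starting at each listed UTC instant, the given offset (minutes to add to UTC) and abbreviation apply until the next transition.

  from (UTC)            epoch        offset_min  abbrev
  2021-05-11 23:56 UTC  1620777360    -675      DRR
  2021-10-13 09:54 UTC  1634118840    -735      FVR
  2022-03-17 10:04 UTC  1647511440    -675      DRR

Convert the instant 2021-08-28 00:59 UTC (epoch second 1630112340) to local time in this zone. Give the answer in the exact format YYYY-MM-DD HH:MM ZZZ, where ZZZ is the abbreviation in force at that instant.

2021-08-27 13:44 DRR

Query: 2021-08-28 00:59 UTC
Rule 1/3 (DRR, -11:15): 2021-05-11 23:56 UTC ≤ query < 2021-10-13 09:54 UTC
0·60 + 59 - 675 = -616 min
-616 = -1·1440 + 824; 824 = 13·60 + 44 → 13:44, 2021-08-28 - 1 day = 2021-08-27
→ 2021-08-27 13:44 DRR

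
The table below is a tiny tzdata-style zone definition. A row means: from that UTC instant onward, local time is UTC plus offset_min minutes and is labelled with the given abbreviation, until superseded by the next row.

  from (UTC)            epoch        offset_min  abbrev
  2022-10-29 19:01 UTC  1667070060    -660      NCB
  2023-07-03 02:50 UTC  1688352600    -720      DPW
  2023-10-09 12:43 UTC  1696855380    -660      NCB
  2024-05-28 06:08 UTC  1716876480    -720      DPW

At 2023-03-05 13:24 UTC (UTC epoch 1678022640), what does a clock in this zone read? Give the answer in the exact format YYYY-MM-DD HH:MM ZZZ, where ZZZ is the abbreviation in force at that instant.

Query: 2023-03-05 13:24 UTC
Rule 1/4 (NCB, -11:00): 2022-10-29 19:01 UTC ≤ query < 2023-07-03 02:50 UTC
13·60 + 24 - 660 = 144 min
144 = 0·1440 + 144; 144 = 2·60 + 24 → 02:24, same day
→ 2023-03-05 02:24 NCB

2023-03-05 02:24 NCB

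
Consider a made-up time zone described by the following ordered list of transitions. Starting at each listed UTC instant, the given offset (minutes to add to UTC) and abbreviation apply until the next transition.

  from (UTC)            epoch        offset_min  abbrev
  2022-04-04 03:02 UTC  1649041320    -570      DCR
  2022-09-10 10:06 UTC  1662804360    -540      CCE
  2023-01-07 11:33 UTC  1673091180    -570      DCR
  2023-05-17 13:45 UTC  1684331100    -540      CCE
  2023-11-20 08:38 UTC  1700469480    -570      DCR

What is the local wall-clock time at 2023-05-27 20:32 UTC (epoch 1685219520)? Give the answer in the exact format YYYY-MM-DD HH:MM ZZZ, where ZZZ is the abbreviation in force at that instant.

2023-05-27 11:32 CCE

Query: 2023-05-27 20:32 UTC
Rule 4/5 (CCE, -09:00): 2023-05-17 13:45 UTC ≤ query < 2023-11-20 08:38 UTC
20·60 + 32 - 540 = 692 min
692 = 0·1440 + 692; 692 = 11·60 + 32 → 11:32, same day
→ 2023-05-27 11:32 CCE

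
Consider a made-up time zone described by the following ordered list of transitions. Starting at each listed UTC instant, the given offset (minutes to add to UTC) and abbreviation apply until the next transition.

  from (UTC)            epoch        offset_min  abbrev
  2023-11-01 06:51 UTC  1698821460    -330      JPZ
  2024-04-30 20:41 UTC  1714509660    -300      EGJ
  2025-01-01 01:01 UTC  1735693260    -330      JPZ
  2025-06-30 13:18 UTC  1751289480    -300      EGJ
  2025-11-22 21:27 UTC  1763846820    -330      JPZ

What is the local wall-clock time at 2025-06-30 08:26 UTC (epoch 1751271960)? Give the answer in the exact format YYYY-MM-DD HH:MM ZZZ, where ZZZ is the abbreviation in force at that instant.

Query: 2025-06-30 08:26 UTC
Rule 3/5 (JPZ, -05:30): 2025-01-01 01:01 UTC ≤ query < 2025-06-30 13:18 UTC
8·60 + 26 - 330 = 176 min
176 = 0·1440 + 176; 176 = 2·60 + 56 → 02:56, same day
→ 2025-06-30 02:56 JPZ

2025-06-30 02:56 JPZ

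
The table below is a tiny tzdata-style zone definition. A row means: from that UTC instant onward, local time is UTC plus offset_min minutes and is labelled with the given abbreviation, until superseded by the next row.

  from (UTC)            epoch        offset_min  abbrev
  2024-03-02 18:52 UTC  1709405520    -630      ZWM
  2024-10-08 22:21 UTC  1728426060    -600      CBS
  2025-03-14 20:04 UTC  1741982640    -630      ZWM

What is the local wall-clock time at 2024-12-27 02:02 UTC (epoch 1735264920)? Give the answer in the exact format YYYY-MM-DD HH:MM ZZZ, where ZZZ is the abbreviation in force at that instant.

2024-12-26 16:02 CBS

Query: 2024-12-27 02:02 UTC
Rule 2/3 (CBS, -10:00): 2024-10-08 22:21 UTC ≤ query < 2025-03-14 20:04 UTC
2·60 + 2 - 600 = -478 min
-478 = -1·1440 + 962; 962 = 16·60 + 2 → 16:02, 2024-12-27 - 1 day = 2024-12-26
→ 2024-12-26 16:02 CBS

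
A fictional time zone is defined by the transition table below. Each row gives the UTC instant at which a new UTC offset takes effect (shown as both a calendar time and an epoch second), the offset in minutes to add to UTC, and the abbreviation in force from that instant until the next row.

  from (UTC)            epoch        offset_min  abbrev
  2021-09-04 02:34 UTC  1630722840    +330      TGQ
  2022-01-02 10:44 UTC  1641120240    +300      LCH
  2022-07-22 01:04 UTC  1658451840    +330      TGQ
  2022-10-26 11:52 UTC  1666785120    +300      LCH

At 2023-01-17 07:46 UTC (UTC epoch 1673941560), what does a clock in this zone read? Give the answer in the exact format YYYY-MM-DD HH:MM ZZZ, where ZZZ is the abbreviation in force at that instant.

2023-01-17 12:46 LCH

Query: 2023-01-17 07:46 UTC
Rule 4/4 (LCH, +05:00): 2022-10-26 11:52 UTC ≤ query < +∞
7·60 + 46 + 300 = 766 min
766 = 0·1440 + 766; 766 = 12·60 + 46 → 12:46, same day
→ 2023-01-17 12:46 LCH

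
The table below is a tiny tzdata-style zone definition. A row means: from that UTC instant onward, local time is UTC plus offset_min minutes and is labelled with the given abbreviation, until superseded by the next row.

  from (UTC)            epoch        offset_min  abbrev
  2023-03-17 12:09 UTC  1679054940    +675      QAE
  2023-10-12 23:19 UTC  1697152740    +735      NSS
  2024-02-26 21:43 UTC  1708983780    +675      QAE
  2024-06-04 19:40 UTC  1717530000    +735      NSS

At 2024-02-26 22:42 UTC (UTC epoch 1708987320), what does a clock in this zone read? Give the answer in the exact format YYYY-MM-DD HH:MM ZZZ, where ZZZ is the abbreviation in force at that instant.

Query: 2024-02-26 22:42 UTC
Rule 3/4 (QAE, +11:15): 2024-02-26 21:43 UTC ≤ query < 2024-06-04 19:40 UTC
22·60 + 42 + 675 = 2037 min
2037 = 1·1440 + 597; 597 = 9·60 + 57 → 09:57, 2024-02-26 + 1 day = 2024-02-27
→ 2024-02-27 09:57 QAE

2024-02-27 09:57 QAE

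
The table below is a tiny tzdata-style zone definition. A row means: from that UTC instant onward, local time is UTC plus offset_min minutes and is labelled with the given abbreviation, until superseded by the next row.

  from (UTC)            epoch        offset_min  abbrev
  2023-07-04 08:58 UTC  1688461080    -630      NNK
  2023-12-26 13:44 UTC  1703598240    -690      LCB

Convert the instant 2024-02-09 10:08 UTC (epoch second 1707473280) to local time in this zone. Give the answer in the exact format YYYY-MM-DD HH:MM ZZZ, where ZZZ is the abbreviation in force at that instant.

Query: 2024-02-09 10:08 UTC
Rule 2/2 (LCB, -11:30): 2023-12-26 13:44 UTC ≤ query < +∞
10·60 + 8 - 690 = -82 min
-82 = -1·1440 + 1358; 1358 = 22·60 + 38 → 22:38, 2024-02-09 - 1 day = 2024-02-08
→ 2024-02-08 22:38 LCB

2024-02-08 22:38 LCB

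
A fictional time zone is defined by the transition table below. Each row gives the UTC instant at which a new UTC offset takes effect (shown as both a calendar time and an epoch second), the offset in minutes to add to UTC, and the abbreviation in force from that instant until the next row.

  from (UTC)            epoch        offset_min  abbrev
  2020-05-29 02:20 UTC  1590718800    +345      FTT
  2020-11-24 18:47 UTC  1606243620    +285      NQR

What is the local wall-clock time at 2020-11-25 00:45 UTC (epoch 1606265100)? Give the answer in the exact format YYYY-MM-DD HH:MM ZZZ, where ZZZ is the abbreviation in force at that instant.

Query: 2020-11-25 00:45 UTC
Rule 2/2 (NQR, +04:45): 2020-11-24 18:47 UTC ≤ query < +∞
0·60 + 45 + 285 = 330 min
330 = 0·1440 + 330; 330 = 5·60 + 30 → 05:30, same day
→ 2020-11-25 05:30 NQR

2020-11-25 05:30 NQR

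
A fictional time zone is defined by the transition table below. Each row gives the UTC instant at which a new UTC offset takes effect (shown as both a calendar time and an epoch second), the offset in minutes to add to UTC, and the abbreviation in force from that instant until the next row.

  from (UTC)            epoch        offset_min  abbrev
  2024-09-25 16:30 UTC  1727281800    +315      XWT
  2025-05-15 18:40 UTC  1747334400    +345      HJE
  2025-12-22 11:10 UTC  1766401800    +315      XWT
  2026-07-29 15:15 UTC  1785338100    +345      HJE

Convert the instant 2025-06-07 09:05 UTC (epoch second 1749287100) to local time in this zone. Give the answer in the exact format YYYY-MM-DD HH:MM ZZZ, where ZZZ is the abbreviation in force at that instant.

Query: 2025-06-07 09:05 UTC
Rule 2/4 (HJE, +05:45): 2025-05-15 18:40 UTC ≤ query < 2025-12-22 11:10 UTC
9·60 + 5 + 345 = 890 min
890 = 0·1440 + 890; 890 = 14·60 + 50 → 14:50, same day
→ 2025-06-07 14:50 HJE

2025-06-07 14:50 HJE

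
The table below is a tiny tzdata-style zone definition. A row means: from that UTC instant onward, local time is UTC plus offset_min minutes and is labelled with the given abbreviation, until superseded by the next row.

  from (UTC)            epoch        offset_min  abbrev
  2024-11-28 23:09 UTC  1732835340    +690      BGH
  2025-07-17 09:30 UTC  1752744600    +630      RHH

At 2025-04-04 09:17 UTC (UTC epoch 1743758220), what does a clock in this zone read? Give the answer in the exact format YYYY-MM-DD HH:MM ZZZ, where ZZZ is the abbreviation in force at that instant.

Query: 2025-04-04 09:17 UTC
Rule 1/2 (BGH, +11:30): 2024-11-28 23:09 UTC ≤ query < 2025-07-17 09:30 UTC
9·60 + 17 + 690 = 1247 min
1247 = 0·1440 + 1247; 1247 = 20·60 + 47 → 20:47, same day
→ 2025-04-04 20:47 BGH

2025-04-04 20:47 BGH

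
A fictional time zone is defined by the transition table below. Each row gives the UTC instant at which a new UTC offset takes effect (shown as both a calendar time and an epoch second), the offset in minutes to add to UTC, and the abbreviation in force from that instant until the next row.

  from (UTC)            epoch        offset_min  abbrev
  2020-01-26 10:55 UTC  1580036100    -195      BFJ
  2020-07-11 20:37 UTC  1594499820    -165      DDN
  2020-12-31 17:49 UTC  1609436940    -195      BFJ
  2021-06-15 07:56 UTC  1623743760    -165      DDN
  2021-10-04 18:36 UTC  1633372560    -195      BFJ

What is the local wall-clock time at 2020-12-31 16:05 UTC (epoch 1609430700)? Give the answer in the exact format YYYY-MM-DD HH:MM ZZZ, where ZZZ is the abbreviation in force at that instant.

Query: 2020-12-31 16:05 UTC
Rule 2/5 (DDN, -02:45): 2020-07-11 20:37 UTC ≤ query < 2020-12-31 17:49 UTC
16·60 + 5 - 165 = 800 min
800 = 0·1440 + 800; 800 = 13·60 + 20 → 13:20, same day
→ 2020-12-31 13:20 DDN

2020-12-31 13:20 DDN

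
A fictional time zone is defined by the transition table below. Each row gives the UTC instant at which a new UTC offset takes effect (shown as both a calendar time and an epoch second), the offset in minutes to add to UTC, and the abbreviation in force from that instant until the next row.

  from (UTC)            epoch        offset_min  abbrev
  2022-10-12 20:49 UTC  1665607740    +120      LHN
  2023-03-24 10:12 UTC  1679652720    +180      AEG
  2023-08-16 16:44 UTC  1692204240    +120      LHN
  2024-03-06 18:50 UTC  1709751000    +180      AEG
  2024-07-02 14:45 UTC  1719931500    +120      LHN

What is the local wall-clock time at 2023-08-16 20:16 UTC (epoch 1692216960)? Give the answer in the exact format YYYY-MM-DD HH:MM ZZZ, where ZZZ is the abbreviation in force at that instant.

2023-08-16 22:16 LHN

Query: 2023-08-16 20:16 UTC
Rule 3/5 (LHN, +02:00): 2023-08-16 16:44 UTC ≤ query < 2024-03-06 18:50 UTC
20·60 + 16 + 120 = 1336 min
1336 = 0·1440 + 1336; 1336 = 22·60 + 16 → 22:16, same day
→ 2023-08-16 22:16 LHN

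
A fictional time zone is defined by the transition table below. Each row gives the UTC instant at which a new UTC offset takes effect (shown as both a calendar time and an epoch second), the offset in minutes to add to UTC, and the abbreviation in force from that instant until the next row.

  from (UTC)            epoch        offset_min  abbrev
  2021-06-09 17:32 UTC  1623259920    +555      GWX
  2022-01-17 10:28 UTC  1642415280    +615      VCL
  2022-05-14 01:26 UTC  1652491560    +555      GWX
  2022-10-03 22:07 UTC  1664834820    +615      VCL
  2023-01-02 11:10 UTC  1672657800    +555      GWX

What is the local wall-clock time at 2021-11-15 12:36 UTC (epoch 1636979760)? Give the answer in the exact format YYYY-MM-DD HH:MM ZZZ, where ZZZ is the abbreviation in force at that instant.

Query: 2021-11-15 12:36 UTC
Rule 1/5 (GWX, +09:15): 2021-06-09 17:32 UTC ≤ query < 2022-01-17 10:28 UTC
12·60 + 36 + 555 = 1311 min
1311 = 0·1440 + 1311; 1311 = 21·60 + 51 → 21:51, same day
→ 2021-11-15 21:51 GWX

2021-11-15 21:51 GWX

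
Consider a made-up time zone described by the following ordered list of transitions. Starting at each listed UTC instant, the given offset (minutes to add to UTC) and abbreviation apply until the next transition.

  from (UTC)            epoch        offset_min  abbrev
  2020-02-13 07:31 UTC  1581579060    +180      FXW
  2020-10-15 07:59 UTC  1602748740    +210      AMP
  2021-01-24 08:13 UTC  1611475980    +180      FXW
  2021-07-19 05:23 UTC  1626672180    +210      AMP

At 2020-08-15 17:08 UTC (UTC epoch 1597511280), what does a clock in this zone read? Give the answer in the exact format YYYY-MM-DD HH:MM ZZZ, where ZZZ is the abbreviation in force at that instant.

2020-08-15 20:08 FXW

Query: 2020-08-15 17:08 UTC
Rule 1/4 (FXW, +03:00): 2020-02-13 07:31 UTC ≤ query < 2020-10-15 07:59 UTC
17·60 + 8 + 180 = 1208 min
1208 = 0·1440 + 1208; 1208 = 20·60 + 8 → 20:08, same day
→ 2020-08-15 20:08 FXW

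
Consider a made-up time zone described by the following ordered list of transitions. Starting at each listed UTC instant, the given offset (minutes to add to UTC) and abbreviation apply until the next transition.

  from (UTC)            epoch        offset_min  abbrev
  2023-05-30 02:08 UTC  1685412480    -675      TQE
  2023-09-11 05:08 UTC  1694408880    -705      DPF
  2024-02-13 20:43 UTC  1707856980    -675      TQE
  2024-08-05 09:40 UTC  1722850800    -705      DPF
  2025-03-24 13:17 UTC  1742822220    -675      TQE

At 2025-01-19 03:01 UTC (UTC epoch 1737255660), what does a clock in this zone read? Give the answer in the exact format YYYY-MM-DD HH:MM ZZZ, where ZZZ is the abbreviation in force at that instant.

2025-01-18 15:16 DPF

Query: 2025-01-19 03:01 UTC
Rule 4/5 (DPF, -11:45): 2024-08-05 09:40 UTC ≤ query < 2025-03-24 13:17 UTC
3·60 + 1 - 705 = -524 min
-524 = -1·1440 + 916; 916 = 15·60 + 16 → 15:16, 2025-01-19 - 1 day = 2025-01-18
→ 2025-01-18 15:16 DPF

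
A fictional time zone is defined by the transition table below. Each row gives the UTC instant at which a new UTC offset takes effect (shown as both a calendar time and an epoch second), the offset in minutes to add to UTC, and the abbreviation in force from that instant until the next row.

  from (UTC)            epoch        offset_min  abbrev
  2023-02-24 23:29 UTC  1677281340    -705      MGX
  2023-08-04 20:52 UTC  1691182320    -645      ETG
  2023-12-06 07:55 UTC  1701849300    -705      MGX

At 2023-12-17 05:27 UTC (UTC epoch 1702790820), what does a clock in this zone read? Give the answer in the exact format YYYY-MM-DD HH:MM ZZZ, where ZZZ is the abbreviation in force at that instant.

2023-12-16 17:42 MGX

Query: 2023-12-17 05:27 UTC
Rule 3/3 (MGX, -11:45): 2023-12-06 07:55 UTC ≤ query < +∞
5·60 + 27 - 705 = -378 min
-378 = -1·1440 + 1062; 1062 = 17·60 + 42 → 17:42, 2023-12-17 - 1 day = 2023-12-16
→ 2023-12-16 17:42 MGX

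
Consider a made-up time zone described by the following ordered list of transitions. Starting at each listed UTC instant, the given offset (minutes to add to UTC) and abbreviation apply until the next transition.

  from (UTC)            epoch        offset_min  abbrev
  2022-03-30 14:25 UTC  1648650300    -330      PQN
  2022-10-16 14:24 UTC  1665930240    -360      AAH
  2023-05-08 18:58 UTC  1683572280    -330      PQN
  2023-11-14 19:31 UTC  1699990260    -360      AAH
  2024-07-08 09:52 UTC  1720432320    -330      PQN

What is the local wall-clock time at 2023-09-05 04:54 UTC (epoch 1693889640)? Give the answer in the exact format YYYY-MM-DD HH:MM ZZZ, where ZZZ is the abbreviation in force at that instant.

Query: 2023-09-05 04:54 UTC
Rule 3/5 (PQN, -05:30): 2023-05-08 18:58 UTC ≤ query < 2023-11-14 19:31 UTC
4·60 + 54 - 330 = -36 min
-36 = -1·1440 + 1404; 1404 = 23·60 + 24 → 23:24, 2023-09-05 - 1 day = 2023-09-04
→ 2023-09-04 23:24 PQN

2023-09-04 23:24 PQN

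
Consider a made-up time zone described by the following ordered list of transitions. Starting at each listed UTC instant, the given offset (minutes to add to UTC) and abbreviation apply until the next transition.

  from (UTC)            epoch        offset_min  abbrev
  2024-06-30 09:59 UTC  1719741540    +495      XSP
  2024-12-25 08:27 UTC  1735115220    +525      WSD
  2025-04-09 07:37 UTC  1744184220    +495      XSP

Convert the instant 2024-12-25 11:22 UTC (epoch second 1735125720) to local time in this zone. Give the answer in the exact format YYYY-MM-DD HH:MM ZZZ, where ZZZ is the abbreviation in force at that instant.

2024-12-25 20:07 WSD

Query: 2024-12-25 11:22 UTC
Rule 2/3 (WSD, +08:45): 2024-12-25 08:27 UTC ≤ query < 2025-04-09 07:37 UTC
11·60 + 22 + 525 = 1207 min
1207 = 0·1440 + 1207; 1207 = 20·60 + 7 → 20:07, same day
→ 2024-12-25 20:07 WSD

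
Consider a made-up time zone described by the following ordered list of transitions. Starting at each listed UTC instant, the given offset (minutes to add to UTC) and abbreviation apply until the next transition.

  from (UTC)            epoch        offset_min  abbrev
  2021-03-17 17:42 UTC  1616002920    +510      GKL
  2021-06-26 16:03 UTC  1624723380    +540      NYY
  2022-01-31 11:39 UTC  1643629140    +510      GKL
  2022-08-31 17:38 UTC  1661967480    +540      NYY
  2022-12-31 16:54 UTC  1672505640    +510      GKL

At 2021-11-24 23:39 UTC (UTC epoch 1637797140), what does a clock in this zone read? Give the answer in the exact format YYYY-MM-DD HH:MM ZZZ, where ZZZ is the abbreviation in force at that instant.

Query: 2021-11-24 23:39 UTC
Rule 2/5 (NYY, +09:00): 2021-06-26 16:03 UTC ≤ query < 2022-01-31 11:39 UTC
23·60 + 39 + 540 = 1959 min
1959 = 1·1440 + 519; 519 = 8·60 + 39 → 08:39, 2021-11-24 + 1 day = 2021-11-25
→ 2021-11-25 08:39 NYY

2021-11-25 08:39 NYY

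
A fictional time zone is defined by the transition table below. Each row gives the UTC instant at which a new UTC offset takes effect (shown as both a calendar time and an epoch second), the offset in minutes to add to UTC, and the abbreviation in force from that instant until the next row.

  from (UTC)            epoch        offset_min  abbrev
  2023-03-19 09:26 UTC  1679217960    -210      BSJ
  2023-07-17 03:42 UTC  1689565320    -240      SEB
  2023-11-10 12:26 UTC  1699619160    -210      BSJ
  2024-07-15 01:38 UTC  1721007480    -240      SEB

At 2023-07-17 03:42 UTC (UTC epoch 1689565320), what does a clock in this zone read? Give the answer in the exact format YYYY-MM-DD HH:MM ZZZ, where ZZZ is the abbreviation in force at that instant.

Query: 2023-07-17 03:42 UTC
Rule 2/4 (SEB, -04:00): 2023-07-17 03:42 UTC ≤ query < 2023-11-10 12:26 UTC
3·60 + 42 - 240 = -18 min
-18 = -1·1440 + 1422; 1422 = 23·60 + 42 → 23:42, 2023-07-17 - 1 day = 2023-07-16
→ 2023-07-16 23:42 SEB

2023-07-16 23:42 SEB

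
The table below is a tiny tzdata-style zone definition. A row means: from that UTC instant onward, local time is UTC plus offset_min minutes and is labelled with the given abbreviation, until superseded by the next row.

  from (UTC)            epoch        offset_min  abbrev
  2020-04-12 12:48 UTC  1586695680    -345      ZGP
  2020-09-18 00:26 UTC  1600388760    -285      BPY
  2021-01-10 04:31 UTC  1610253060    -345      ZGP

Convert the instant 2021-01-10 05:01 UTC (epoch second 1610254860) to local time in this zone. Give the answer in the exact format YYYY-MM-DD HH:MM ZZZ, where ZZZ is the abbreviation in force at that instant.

Query: 2021-01-10 05:01 UTC
Rule 3/3 (ZGP, -05:45): 2021-01-10 04:31 UTC ≤ query < +∞
5·60 + 1 - 345 = -44 min
-44 = -1·1440 + 1396; 1396 = 23·60 + 16 → 23:16, 2021-01-10 - 1 day = 2021-01-09
→ 2021-01-09 23:16 ZGP

2021-01-09 23:16 ZGP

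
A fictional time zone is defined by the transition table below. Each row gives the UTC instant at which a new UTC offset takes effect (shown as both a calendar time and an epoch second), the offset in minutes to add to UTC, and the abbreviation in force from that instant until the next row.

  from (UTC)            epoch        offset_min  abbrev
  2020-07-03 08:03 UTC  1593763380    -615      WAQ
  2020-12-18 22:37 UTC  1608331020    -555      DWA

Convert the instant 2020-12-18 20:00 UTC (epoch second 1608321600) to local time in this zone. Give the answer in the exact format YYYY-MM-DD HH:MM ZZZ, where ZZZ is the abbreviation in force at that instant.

Query: 2020-12-18 20:00 UTC
Rule 1/2 (WAQ, -10:15): 2020-07-03 08:03 UTC ≤ query < 2020-12-18 22:37 UTC
20·60 + 0 - 615 = 585 min
585 = 0·1440 + 585; 585 = 9·60 + 45 → 09:45, same day
→ 2020-12-18 09:45 WAQ

2020-12-18 09:45 WAQ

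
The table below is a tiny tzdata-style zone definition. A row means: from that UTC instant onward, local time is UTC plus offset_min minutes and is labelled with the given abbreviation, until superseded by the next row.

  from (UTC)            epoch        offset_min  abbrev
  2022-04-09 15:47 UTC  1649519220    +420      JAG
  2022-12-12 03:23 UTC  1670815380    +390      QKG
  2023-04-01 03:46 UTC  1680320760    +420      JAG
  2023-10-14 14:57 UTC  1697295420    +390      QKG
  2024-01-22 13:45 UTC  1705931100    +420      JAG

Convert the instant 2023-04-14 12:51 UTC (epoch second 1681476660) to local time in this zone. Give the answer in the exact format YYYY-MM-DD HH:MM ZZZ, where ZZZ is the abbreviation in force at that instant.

Query: 2023-04-14 12:51 UTC
Rule 3/5 (JAG, +07:00): 2023-04-01 03:46 UTC ≤ query < 2023-10-14 14:57 UTC
12·60 + 51 + 420 = 1191 min
1191 = 0·1440 + 1191; 1191 = 19·60 + 51 → 19:51, same day
→ 2023-04-14 19:51 JAG

2023-04-14 19:51 JAG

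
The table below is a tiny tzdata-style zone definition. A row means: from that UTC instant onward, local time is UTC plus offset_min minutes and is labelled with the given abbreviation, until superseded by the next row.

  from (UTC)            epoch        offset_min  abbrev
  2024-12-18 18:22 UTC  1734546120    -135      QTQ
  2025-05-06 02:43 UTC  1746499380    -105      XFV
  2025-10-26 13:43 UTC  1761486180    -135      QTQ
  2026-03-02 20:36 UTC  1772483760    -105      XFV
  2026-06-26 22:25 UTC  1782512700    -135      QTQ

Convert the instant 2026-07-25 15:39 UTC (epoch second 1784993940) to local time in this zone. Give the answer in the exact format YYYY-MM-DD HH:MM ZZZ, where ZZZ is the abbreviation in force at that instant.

2026-07-25 13:24 QTQ

Query: 2026-07-25 15:39 UTC
Rule 5/5 (QTQ, -02:15): 2026-06-26 22:25 UTC ≤ query < +∞
15·60 + 39 - 135 = 804 min
804 = 0·1440 + 804; 804 = 13·60 + 24 → 13:24, same day
→ 2026-07-25 13:24 QTQ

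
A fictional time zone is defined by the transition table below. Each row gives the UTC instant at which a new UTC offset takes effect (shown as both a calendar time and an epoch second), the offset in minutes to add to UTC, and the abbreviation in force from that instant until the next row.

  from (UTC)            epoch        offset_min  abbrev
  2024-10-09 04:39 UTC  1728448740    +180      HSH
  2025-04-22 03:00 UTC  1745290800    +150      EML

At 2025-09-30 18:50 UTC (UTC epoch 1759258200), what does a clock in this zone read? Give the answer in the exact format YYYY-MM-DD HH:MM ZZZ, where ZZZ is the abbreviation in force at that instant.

Query: 2025-09-30 18:50 UTC
Rule 2/2 (EML, +02:30): 2025-04-22 03:00 UTC ≤ query < +∞
18·60 + 50 + 150 = 1280 min
1280 = 0·1440 + 1280; 1280 = 21·60 + 20 → 21:20, same day
→ 2025-09-30 21:20 EML

2025-09-30 21:20 EML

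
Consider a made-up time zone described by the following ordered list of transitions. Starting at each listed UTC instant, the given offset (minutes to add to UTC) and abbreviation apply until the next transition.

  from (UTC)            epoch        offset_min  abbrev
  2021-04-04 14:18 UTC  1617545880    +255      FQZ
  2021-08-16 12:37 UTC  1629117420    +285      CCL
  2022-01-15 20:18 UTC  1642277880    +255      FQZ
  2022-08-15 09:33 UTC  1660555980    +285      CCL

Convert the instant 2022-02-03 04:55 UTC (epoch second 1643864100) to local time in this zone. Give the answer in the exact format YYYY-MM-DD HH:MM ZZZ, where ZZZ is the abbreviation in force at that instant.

2022-02-03 09:10 FQZ

Query: 2022-02-03 04:55 UTC
Rule 3/4 (FQZ, +04:15): 2022-01-15 20:18 UTC ≤ query < 2022-08-15 09:33 UTC
4·60 + 55 + 255 = 550 min
550 = 0·1440 + 550; 550 = 9·60 + 10 → 09:10, same day
→ 2022-02-03 09:10 FQZ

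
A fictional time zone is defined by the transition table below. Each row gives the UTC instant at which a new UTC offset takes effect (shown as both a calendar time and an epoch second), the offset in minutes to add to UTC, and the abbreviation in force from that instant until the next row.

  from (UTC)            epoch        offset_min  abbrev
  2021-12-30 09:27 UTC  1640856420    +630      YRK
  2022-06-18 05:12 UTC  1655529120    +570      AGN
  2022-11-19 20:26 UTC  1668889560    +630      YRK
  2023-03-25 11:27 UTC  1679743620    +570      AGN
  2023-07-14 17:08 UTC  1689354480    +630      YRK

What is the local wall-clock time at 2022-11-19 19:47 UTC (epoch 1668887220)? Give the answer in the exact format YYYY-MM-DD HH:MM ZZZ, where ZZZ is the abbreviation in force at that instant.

Query: 2022-11-19 19:47 UTC
Rule 2/5 (AGN, +09:30): 2022-06-18 05:12 UTC ≤ query < 2022-11-19 20:26 UTC
19·60 + 47 + 570 = 1757 min
1757 = 1·1440 + 317; 317 = 5·60 + 17 → 05:17, 2022-11-19 + 1 day = 2022-11-20
→ 2022-11-20 05:17 AGN

2022-11-20 05:17 AGN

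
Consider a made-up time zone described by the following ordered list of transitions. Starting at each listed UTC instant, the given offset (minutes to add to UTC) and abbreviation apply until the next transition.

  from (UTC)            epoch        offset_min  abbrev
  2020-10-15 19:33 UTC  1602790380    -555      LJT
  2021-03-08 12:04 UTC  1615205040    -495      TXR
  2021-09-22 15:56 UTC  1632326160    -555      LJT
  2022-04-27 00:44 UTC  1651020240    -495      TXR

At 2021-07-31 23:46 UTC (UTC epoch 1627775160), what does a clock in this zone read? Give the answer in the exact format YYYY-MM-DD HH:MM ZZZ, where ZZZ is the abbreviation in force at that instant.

Query: 2021-07-31 23:46 UTC
Rule 2/4 (TXR, -08:15): 2021-03-08 12:04 UTC ≤ query < 2021-09-22 15:56 UTC
23·60 + 46 - 495 = 931 min
931 = 0·1440 + 931; 931 = 15·60 + 31 → 15:31, same day
→ 2021-07-31 15:31 TXR

2021-07-31 15:31 TXR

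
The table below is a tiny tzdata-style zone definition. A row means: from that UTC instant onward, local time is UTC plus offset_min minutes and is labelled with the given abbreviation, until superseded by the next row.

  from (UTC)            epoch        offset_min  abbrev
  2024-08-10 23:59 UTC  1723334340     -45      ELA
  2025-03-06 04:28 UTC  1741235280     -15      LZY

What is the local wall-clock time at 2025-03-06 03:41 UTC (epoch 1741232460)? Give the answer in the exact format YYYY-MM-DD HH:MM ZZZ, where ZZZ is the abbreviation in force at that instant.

Query: 2025-03-06 03:41 UTC
Rule 1/2 (ELA, -00:45): 2024-08-10 23:59 UTC ≤ query < 2025-03-06 04:28 UTC
3·60 + 41 - 45 = 176 min
176 = 0·1440 + 176; 176 = 2·60 + 56 → 02:56, same day
→ 2025-03-06 02:56 ELA

2025-03-06 02:56 ELA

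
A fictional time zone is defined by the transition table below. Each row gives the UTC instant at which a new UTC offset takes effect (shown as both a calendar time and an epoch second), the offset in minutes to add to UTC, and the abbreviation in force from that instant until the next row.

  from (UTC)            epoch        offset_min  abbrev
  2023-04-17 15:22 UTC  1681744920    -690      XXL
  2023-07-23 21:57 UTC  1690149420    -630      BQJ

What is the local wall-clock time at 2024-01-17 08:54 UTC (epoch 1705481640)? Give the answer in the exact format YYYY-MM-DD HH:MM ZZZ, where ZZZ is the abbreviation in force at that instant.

Query: 2024-01-17 08:54 UTC
Rule 2/2 (BQJ, -10:30): 2023-07-23 21:57 UTC ≤ query < +∞
8·60 + 54 - 630 = -96 min
-96 = -1·1440 + 1344; 1344 = 22·60 + 24 → 22:24, 2024-01-17 - 1 day = 2024-01-16
→ 2024-01-16 22:24 BQJ

2024-01-16 22:24 BQJ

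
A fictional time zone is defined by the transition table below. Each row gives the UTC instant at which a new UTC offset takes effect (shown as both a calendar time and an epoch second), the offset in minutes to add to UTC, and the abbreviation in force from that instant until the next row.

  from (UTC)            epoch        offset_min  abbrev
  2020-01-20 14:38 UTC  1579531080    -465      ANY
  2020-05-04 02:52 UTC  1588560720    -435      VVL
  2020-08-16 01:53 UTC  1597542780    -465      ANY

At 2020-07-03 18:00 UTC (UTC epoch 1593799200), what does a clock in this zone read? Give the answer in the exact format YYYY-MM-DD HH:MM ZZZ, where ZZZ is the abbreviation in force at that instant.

2020-07-03 10:45 VVL

Query: 2020-07-03 18:00 UTC
Rule 2/3 (VVL, -07:15): 2020-05-04 02:52 UTC ≤ query < 2020-08-16 01:53 UTC
18·60 + 0 - 435 = 645 min
645 = 0·1440 + 645; 645 = 10·60 + 45 → 10:45, same day
→ 2020-07-03 10:45 VVL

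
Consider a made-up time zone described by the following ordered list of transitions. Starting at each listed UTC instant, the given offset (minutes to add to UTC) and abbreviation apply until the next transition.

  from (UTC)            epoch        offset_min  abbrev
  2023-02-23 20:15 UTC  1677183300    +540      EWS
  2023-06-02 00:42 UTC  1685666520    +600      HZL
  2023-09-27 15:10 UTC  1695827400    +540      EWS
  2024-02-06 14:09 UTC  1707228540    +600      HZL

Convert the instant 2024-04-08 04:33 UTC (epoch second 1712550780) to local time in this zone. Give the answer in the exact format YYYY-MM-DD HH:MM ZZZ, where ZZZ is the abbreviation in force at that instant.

2024-04-08 14:33 HZL

Query: 2024-04-08 04:33 UTC
Rule 4/4 (HZL, +10:00): 2024-02-06 14:09 UTC ≤ query < +∞
4·60 + 33 + 600 = 873 min
873 = 0·1440 + 873; 873 = 14·60 + 33 → 14:33, same day
→ 2024-04-08 14:33 HZL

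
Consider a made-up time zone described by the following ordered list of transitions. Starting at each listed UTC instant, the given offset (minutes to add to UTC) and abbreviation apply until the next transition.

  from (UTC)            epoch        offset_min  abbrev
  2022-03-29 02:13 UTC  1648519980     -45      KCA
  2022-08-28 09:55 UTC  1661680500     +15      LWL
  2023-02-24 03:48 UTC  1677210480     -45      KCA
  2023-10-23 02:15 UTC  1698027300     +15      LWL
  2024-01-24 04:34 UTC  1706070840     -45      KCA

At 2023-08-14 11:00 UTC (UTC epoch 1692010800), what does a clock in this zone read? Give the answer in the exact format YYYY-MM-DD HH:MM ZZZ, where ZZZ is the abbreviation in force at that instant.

2023-08-14 10:15 KCA

Query: 2023-08-14 11:00 UTC
Rule 3/5 (KCA, -00:45): 2023-02-24 03:48 UTC ≤ query < 2023-10-23 02:15 UTC
11·60 + 0 - 45 = 615 min
615 = 0·1440 + 615; 615 = 10·60 + 15 → 10:15, same day
→ 2023-08-14 10:15 KCA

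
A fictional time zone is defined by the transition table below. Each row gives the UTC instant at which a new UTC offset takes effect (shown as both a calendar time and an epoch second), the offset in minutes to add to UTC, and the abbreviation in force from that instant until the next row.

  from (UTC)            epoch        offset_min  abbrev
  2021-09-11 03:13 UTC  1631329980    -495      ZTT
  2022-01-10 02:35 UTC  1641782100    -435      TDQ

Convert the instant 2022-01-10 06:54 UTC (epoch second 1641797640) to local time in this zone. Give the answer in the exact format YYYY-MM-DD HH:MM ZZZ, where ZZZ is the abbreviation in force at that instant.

Query: 2022-01-10 06:54 UTC
Rule 2/2 (TDQ, -07:15): 2022-01-10 02:35 UTC ≤ query < +∞
6·60 + 54 - 435 = -21 min
-21 = -1·1440 + 1419; 1419 = 23·60 + 39 → 23:39, 2022-01-10 - 1 day = 2022-01-09
→ 2022-01-09 23:39 TDQ

2022-01-09 23:39 TDQ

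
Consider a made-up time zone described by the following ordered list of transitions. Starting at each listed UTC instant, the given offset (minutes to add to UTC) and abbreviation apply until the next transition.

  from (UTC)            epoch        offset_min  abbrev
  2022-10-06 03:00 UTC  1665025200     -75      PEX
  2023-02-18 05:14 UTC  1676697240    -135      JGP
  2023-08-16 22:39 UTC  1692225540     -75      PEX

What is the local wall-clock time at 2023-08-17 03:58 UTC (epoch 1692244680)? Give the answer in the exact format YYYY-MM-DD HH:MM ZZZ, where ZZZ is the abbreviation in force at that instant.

2023-08-17 02:43 PEX

Query: 2023-08-17 03:58 UTC
Rule 3/3 (PEX, -01:15): 2023-08-16 22:39 UTC ≤ query < +∞
3·60 + 58 - 75 = 163 min
163 = 0·1440 + 163; 163 = 2·60 + 43 → 02:43, same day
→ 2023-08-17 02:43 PEX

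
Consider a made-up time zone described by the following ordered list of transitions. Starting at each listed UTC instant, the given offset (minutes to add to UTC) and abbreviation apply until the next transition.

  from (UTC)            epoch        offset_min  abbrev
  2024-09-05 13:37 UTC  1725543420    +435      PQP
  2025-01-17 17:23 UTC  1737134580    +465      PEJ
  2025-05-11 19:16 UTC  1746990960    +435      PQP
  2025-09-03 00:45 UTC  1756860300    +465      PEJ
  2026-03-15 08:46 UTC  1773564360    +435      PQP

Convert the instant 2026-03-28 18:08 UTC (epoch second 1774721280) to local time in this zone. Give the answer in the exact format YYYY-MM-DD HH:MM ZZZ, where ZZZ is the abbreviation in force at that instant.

Query: 2026-03-28 18:08 UTC
Rule 5/5 (PQP, +07:15): 2026-03-15 08:46 UTC ≤ query < +∞
18·60 + 8 + 435 = 1523 min
1523 = 1·1440 + 83; 83 = 1·60 + 23 → 01:23, 2026-03-28 + 1 day = 2026-03-29
→ 2026-03-29 01:23 PQP

2026-03-29 01:23 PQP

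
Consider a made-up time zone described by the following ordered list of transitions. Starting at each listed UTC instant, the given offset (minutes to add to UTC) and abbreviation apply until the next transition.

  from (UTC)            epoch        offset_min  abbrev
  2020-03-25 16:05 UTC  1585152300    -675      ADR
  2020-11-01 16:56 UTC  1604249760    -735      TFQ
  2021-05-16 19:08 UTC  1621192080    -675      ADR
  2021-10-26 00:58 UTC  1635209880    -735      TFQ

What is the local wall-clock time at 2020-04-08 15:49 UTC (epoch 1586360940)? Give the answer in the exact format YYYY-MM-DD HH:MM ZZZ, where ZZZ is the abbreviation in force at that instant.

Query: 2020-04-08 15:49 UTC
Rule 1/4 (ADR, -11:15): 2020-03-25 16:05 UTC ≤ query < 2020-11-01 16:56 UTC
15·60 + 49 - 675 = 274 min
274 = 0·1440 + 274; 274 = 4·60 + 34 → 04:34, same day
→ 2020-04-08 04:34 ADR

2020-04-08 04:34 ADR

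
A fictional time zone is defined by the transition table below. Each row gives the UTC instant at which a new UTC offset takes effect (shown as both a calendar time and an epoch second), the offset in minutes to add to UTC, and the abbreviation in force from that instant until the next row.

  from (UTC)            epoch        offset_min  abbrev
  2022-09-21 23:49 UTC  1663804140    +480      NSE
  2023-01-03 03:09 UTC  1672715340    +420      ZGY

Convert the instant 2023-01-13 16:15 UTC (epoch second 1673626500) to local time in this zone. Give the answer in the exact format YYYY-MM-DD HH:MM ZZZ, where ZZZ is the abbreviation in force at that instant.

2023-01-13 23:15 ZGY

Query: 2023-01-13 16:15 UTC
Rule 2/2 (ZGY, +07:00): 2023-01-03 03:09 UTC ≤ query < +∞
16·60 + 15 + 420 = 1395 min
1395 = 0·1440 + 1395; 1395 = 23·60 + 15 → 23:15, same day
→ 2023-01-13 23:15 ZGY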